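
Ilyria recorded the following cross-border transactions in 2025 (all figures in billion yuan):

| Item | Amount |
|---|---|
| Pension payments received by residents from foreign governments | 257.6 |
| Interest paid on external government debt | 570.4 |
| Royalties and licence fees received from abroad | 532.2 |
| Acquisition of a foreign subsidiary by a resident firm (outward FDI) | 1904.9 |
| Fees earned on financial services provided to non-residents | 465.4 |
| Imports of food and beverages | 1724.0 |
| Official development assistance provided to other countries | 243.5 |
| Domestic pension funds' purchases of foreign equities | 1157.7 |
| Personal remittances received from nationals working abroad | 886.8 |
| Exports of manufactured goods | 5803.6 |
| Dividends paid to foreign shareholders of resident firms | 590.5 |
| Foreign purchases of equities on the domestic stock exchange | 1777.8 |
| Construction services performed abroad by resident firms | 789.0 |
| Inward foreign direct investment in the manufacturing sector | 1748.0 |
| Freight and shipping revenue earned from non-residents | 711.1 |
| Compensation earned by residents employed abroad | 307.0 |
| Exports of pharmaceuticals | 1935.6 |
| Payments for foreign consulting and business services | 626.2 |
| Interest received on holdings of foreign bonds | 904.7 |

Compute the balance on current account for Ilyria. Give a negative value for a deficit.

Goods: 5803.6 - 1724.0 + 1935.6 = 6015.2
Services: 789.0 - 626.2 + 711.1 + 465.4 + 532.2 = 1871.5
Primary income: -590.5 + 307.0 - 570.4 + 904.7 = 50.8
Secondary income: -243.5 + 257.6 + 886.8 = 900.9
Current account = 6015.2 + 1871.5 + 50.8 + 900.9 = 8838.4
(Excluded from the current account — financial account: acquisition of a foreign subsidiary by a resident firm (outward FDI) 1904.9, domestic pension funds' purchases of foreign equities 1157.7, foreign purchases of equities on the domestic stock exchange 1777.8, inward foreign direct investment in the manufacturing sector 1748.0.)

8838.4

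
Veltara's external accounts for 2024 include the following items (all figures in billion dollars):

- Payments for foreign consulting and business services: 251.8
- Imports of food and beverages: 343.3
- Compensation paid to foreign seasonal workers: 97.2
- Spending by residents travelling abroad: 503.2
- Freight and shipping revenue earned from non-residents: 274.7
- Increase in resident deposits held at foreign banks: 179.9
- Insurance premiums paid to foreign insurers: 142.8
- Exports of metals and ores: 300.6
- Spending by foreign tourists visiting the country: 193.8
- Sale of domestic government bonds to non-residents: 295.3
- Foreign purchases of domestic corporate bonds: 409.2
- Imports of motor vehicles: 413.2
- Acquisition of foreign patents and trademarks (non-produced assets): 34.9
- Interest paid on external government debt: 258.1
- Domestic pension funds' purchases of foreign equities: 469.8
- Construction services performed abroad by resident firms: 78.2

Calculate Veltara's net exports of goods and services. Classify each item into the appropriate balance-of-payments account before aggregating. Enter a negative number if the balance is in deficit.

-807.0

Goods: -343.3 + 300.6 - 413.2 = -455.9
Services: 78.2 - 142.8 - 503.2 + 274.7 + 193.8 - 251.8 = -351.1
Trade balance = -455.9 + (-351.1) = -807.0
(Excluded from the trade balance — primary income: compensation paid to foreign seasonal workers 97.2, interest paid on external government debt 258.1; financial account: increase in resident deposits held at foreign banks 179.9, sale of domestic government bonds to non-residents 295.3, foreign purchases of domestic corporate bonds 409.2, domestic pension funds' purchases of foreign equities 469.8; capital account: acquisition of foreign patents and trademarks (non-produced assets) 34.9.)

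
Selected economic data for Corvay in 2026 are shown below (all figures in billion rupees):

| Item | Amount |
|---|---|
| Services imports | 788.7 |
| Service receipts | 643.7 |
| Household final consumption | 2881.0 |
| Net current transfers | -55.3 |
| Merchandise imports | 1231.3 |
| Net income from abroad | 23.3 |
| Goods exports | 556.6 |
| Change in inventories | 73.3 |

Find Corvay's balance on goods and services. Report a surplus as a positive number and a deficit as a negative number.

-819.7

Goods balance = 556.6 - 1231.3 = -674.7
Services balance = 643.7 - 788.7 = -145.0
Trade balance (goods + services) = -674.7 + (-145.0) = -819.7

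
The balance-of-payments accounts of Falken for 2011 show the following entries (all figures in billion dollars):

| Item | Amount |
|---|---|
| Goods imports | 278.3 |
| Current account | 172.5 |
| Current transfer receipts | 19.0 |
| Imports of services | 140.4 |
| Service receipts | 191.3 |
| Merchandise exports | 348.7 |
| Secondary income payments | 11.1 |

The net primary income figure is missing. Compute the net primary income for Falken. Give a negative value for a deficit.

Current account = goods balance + services balance + net primary income + net secondary income
Sum of the known components = 129.2
Net primary income = CA - (known components) = 172.5 - 129.2 = 43.3

43.3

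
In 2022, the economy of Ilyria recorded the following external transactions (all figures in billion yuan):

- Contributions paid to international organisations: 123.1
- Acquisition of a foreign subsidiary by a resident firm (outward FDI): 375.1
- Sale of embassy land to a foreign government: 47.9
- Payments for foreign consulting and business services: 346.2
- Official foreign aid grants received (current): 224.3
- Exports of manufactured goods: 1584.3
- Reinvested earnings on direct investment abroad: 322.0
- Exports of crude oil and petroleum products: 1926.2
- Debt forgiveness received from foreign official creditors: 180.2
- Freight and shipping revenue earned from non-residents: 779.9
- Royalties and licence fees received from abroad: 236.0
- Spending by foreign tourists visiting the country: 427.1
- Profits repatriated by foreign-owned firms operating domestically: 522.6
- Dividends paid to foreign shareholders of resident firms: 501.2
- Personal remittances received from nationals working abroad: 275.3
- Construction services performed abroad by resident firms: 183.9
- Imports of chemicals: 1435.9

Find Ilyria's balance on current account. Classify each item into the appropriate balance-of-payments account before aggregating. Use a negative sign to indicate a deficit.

Goods: 1926.2 - 1435.9 + 1584.3 = 2074.6
Services: -346.2 + 779.9 + 427.1 + 183.9 + 236.0 = 1280.7
Primary income: -522.6 - 501.2 + 322.0 = -701.8
Secondary income: 224.3 - 123.1 + 275.3 = 376.5
Current account = 2074.6 + 1280.7 + (-701.8) + 376.5 = 3030.0
(Excluded from the current account — financial account: acquisition of a foreign subsidiary by a resident firm (outward FDI) 375.1; capital account: sale of embassy land to a foreign government 47.9, debt forgiveness received from foreign official creditors 180.2.)

3030.0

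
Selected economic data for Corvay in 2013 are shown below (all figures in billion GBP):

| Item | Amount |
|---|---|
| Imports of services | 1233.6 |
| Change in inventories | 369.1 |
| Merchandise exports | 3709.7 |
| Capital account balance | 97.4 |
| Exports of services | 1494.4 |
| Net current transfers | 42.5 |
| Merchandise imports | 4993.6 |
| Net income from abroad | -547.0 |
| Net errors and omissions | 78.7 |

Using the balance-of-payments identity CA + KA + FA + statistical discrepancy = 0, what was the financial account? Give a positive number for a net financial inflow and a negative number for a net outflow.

Goods balance = 3709.7 - 4993.6 = -1283.9
Services balance = 1494.4 - 1233.6 = 260.8
Trade balance (goods + services) = -1283.9 + 260.8 = -1023.1
Net primary income = -547.0
Net secondary income = 42.5
Current account = -1023.1 + (-547.0) + 42.5 = -1527.6
Financial account = -(-1527.6 + 97.4 + 78.7) = 1351.5

1351.5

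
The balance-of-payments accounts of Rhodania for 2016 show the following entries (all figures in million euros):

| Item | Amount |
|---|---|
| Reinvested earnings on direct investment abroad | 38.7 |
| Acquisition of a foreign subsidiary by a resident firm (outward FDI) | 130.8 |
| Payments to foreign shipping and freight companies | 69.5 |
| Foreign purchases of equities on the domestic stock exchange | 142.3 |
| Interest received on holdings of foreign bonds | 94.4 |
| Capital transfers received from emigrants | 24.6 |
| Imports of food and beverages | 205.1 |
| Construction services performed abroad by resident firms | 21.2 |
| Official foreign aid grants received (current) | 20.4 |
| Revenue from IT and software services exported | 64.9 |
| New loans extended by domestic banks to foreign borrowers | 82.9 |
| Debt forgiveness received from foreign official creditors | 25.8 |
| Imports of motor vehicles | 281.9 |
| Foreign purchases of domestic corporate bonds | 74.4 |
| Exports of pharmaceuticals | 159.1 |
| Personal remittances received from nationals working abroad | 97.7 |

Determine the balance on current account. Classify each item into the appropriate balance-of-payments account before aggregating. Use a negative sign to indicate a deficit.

Goods: -205.1 - 281.9 + 159.1 = -327.9
Services: 64.9 + 21.2 - 69.5 = 16.6
Primary income: 94.4 + 38.7 = 133.1
Secondary income: 20.4 + 97.7 = 118.1
Current account = (-327.9) + 16.6 + 133.1 + 118.1 = -60.1
(Excluded from the current account — financial account: acquisition of a foreign subsidiary by a resident firm (outward FDI) 130.8, foreign purchases of equities on the domestic stock exchange 142.3, new loans extended by domestic banks to foreign borrowers 82.9, foreign purchases of domestic corporate bonds 74.4; capital account: capital transfers received from emigrants 24.6, debt forgiveness received from foreign official creditors 25.8.)

-60.1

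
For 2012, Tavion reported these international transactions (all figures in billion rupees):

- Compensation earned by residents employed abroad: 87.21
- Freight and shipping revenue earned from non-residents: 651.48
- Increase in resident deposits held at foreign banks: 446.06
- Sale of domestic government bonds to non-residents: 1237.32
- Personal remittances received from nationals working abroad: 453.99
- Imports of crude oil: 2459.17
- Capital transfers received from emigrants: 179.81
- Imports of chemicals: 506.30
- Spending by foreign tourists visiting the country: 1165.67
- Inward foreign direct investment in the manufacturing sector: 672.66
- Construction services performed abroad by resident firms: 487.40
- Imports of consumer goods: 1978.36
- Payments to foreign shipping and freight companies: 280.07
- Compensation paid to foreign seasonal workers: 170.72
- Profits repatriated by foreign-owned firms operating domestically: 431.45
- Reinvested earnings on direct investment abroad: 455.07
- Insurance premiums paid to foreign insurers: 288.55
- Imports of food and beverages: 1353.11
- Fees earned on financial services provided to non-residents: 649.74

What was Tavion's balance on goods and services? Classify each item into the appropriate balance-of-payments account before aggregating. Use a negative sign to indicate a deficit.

-3911.27

Goods: -1353.11 - 1978.36 - 2459.17 - 506.30 = -6296.94
Services: 649.74 - 280.07 + 1165.67 - 288.55 + 651.48 + 487.40 = 2385.67
Trade balance = -6296.94 + 2385.67 = -3911.27
(Excluded from the trade balance — primary income: compensation earned by residents employed abroad 87.21, compensation paid to foreign seasonal workers 170.72, profits repatriated by foreign-owned firms operating domestically 431.45, reinvested earnings on direct investment abroad 455.07; financial account: increase in resident deposits held at foreign banks 446.06, sale of domestic government bonds to non-residents 1237.32, inward foreign direct investment in the manufacturing sector 672.66; secondary income: personal remittances received from nationals working abroad 453.99; capital account: capital transfers received from emigrants 179.81.)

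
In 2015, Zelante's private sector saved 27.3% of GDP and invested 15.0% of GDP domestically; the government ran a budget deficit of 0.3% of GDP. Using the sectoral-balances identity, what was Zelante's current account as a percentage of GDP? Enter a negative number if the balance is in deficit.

12.0

By the sectoral-balances identity, CA = (S_private - I) + (T - G).
Private balance = 27.3 - 15.0 = 12.3
Government balance (T - G) = -0.3
CA = 12.3 + (-0.3) = 12.0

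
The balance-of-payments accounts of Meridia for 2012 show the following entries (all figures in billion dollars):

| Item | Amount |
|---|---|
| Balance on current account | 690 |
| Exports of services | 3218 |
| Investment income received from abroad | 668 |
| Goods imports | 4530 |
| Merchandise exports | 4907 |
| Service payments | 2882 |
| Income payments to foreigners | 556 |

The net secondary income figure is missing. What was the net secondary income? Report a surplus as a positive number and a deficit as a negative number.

Current account = goods balance + services balance + net primary income + net secondary income
Sum of the known components = 825
Net secondary income = CA - (known components) = 690 - 825 = -135

-135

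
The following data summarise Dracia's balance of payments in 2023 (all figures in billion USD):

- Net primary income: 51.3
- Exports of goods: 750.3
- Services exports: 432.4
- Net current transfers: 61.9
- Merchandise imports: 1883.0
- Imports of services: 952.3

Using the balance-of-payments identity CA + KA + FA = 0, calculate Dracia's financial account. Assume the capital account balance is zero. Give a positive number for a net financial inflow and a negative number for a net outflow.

1539.4

Goods balance = 750.3 - 1883.0 = -1132.7
Services balance = 432.4 - 952.3 = -519.9
Trade balance (goods + services) = -1132.7 + (-519.9) = -1652.6
Net primary income = 51.3
Net secondary income = 61.9
Current account = -1652.6 + 51.3 + 61.9 = -1539.4
Financial account = -(-1539.4) = 1539.4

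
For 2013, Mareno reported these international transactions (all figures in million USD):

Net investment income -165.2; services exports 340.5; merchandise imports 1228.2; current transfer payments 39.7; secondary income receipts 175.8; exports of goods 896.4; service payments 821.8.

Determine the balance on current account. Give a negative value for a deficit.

Goods balance = 896.4 - 1228.2 = -331.8
Services balance = 340.5 - 821.8 = -481.3
Trade balance (goods + services) = -331.8 + (-481.3) = -813.1
Net primary income = -165.2
Net secondary income = 175.8 - 39.7 = 136.1
Current account = -813.1 + (-165.2) + 136.1 = -842.2

-842.2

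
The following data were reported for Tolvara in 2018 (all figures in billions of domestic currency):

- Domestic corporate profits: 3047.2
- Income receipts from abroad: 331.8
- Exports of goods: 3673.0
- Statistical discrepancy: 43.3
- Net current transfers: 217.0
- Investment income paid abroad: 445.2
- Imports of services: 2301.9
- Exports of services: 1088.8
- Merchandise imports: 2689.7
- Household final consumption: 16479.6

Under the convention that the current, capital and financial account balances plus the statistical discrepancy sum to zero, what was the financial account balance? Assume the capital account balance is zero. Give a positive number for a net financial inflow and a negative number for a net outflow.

82.9

Goods balance = 3673.0 - 2689.7 = 983.3
Services balance = 1088.8 - 2301.9 = -1213.1
Trade balance (goods + services) = 983.3 + (-1213.1) = -229.8
Net primary income = 331.8 - 445.2 = -113.4
Net secondary income = 217.0
Current account = -229.8 + (-113.4) + 217.0 = -126.2
Financial account = -(-126.2 + 43.3) = 82.9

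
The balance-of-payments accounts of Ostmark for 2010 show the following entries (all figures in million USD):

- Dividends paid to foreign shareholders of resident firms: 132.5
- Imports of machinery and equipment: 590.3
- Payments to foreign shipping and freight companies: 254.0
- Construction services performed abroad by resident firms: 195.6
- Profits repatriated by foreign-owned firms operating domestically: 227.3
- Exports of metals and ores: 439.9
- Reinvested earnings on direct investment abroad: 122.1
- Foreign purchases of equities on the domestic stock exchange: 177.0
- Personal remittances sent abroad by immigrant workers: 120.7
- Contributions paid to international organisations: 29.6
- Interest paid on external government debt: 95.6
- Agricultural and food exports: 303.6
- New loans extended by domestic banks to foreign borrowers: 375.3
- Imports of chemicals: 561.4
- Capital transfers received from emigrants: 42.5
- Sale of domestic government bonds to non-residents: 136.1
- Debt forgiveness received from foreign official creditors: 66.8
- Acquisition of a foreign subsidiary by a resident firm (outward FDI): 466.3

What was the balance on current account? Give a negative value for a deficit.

Goods: -561.4 + 439.9 - 590.3 + 303.6 = -408.2
Services: -254.0 + 195.6 = -58.4
Primary income: 122.1 - 95.6 - 227.3 - 132.5 = -333.3
Secondary income: -29.6 - 120.7 = -150.3
Current account = (-408.2) + (-58.4) + (-333.3) + (-150.3) = -950.2
(Excluded from the current account — financial account: foreign purchases of equities on the domestic stock exchange 177.0, new loans extended by domestic banks to foreign borrowers 375.3, sale of domestic government bonds to non-residents 136.1, acquisition of a foreign subsidiary by a resident firm (outward FDI) 466.3; capital account: capital transfers received from emigrants 42.5, debt forgiveness received from foreign official creditors 66.8.)

-950.2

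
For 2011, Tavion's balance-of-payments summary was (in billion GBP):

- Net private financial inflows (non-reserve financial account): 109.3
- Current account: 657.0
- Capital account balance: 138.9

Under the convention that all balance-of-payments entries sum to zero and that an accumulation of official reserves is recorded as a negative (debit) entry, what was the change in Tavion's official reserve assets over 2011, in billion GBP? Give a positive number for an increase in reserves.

Official reserve transactions balance = -(657.0 + 138.9 + 109.3) = -905.2
An accumulation of reserves is recorded as a debit (negative entry), so the change in the stock of reserves is the negative of that balance.
Change in official reserves = -(-905.2) = 905.2

905.2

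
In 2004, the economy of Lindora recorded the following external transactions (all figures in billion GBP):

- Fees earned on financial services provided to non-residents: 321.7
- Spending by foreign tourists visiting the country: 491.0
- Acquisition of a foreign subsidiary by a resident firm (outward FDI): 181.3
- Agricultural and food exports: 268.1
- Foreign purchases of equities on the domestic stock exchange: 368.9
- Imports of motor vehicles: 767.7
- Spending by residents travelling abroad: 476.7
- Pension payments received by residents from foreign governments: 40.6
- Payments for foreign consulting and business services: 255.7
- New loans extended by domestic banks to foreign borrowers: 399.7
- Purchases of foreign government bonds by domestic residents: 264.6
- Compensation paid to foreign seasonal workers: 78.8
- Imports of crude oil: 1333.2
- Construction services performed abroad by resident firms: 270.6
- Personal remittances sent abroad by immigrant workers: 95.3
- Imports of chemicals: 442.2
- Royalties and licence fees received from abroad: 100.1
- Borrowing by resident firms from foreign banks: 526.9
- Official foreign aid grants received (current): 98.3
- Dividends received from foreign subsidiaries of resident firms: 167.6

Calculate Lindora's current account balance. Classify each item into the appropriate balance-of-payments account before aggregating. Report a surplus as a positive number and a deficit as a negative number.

-1691.6

Goods: 268.1 - 442.2 - 1333.2 - 767.7 = -2275.0
Services: -255.7 + 491.0 - 476.7 + 100.1 + 321.7 + 270.6 = 451.0
Primary income: -78.8 + 167.6 = 88.8
Secondary income: -95.3 + 98.3 + 40.6 = 43.6
Current account = (-2275.0) + 451.0 + 88.8 + 43.6 = -1691.6
(Excluded from the current account — financial account: acquisition of a foreign subsidiary by a resident firm (outward FDI) 181.3, foreign purchases of equities on the domestic stock exchange 368.9, new loans extended by domestic banks to foreign borrowers 399.7, purchases of foreign government bonds by domestic residents 264.6, borrowing by resident firms from foreign banks 526.9.)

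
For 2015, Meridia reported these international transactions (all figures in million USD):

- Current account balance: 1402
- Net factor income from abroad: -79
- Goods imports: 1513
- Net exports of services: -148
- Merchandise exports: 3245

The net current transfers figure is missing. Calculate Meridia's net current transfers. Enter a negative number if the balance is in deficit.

-103

Current account = goods balance + services balance + net primary income + net secondary income
Sum of the known components = 1505
Net current transfers = CA - (known components) = 1402 - 1505 = -103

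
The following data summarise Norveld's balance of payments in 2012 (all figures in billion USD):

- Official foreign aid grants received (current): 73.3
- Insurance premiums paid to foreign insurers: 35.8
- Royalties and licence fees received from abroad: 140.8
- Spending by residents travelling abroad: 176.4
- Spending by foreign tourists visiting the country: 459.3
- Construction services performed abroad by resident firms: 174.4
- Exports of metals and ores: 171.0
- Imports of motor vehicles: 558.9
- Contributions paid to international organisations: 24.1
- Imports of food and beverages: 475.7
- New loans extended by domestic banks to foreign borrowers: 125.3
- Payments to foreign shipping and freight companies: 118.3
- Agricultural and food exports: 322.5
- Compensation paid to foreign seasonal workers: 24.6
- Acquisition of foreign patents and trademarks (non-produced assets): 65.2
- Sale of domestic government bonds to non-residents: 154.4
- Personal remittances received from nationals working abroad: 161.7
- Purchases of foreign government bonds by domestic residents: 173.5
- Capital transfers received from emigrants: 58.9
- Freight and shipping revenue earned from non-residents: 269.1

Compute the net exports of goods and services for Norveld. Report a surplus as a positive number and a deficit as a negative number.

172.0

Goods: -475.7 - 558.9 + 322.5 + 171.0 = -541.1
Services: -176.4 + 269.1 - 35.8 + 459.3 + 140.8 - 118.3 + 174.4 = 713.1
Trade balance = -541.1 + 713.1 = 172.0
(Excluded from the trade balance — secondary income: official foreign aid grants received (current) 73.3, contributions paid to international organisations 24.1, personal remittances received from nationals working abroad 161.7; financial account: new loans extended by domestic banks to foreign borrowers 125.3, sale of domestic government bonds to non-residents 154.4, purchases of foreign government bonds by domestic residents 173.5; primary income: compensation paid to foreign seasonal workers 24.6; capital account: acquisition of foreign patents and trademarks (non-produced assets) 65.2, capital transfers received from emigrants 58.9.)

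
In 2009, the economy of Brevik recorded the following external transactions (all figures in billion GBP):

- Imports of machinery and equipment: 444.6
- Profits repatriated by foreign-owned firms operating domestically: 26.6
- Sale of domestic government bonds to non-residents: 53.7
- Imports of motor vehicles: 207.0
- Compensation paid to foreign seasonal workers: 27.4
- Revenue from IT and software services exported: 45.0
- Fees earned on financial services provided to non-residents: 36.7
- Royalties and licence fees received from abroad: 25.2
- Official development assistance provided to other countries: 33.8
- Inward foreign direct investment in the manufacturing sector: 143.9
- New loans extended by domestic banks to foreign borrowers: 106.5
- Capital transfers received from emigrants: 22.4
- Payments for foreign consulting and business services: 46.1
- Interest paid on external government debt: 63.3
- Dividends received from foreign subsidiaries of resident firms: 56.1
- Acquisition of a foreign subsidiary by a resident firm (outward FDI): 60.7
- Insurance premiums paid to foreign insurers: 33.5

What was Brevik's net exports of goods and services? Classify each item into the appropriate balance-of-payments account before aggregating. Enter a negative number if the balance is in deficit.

Goods: -207.0 - 444.6 = -651.6
Services: 25.2 + 36.7 - 46.1 + 45.0 - 33.5 = 27.3
Trade balance = -651.6 + 27.3 = -624.3
(Excluded from the trade balance — primary income: profits repatriated by foreign-owned firms operating domestically 26.6, compensation paid to foreign seasonal workers 27.4, interest paid on external government debt 63.3, dividends received from foreign subsidiaries of resident firms 56.1; financial account: sale of domestic government bonds to non-residents 53.7, inward foreign direct investment in the manufacturing sector 143.9, new loans extended by domestic banks to foreign borrowers 106.5, acquisition of a foreign subsidiary by a resident firm (outward FDI) 60.7; secondary income: official development assistance provided to other countries 33.8; capital account: capital transfers received from emigrants 22.4.)

-624.3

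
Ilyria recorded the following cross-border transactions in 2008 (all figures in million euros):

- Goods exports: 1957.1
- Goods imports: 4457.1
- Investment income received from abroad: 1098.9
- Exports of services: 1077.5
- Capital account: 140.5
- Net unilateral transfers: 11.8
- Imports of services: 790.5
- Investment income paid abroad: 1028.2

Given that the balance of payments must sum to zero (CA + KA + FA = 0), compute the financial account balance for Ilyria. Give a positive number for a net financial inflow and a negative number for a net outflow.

1990.0

Goods balance = 1957.1 - 4457.1 = -2500.0
Services balance = 1077.5 - 790.5 = 287.0
Trade balance (goods + services) = -2500.0 + 287.0 = -2213.0
Net primary income = 1098.9 - 1028.2 = 70.7
Net secondary income = 11.8
Current account = -2213.0 + 70.7 + 11.8 = -2130.5
Financial account = -(-2130.5 + 140.5) = 1990.0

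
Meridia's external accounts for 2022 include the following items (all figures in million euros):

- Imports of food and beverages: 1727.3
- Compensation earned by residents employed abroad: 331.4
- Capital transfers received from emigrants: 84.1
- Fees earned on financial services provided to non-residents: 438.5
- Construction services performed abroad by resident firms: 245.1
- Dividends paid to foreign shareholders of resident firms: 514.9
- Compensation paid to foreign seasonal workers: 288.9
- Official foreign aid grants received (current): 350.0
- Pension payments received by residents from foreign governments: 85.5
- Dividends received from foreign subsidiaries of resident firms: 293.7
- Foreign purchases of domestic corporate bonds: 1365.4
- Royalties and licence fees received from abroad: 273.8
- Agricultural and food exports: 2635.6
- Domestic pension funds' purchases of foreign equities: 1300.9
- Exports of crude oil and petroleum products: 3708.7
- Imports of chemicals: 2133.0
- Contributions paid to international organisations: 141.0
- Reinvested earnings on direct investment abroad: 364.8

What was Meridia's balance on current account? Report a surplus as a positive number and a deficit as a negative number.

3922.0

Goods: 2635.6 + 3708.7 - 1727.3 - 2133.0 = 2484.0
Services: 273.8 + 438.5 + 245.1 = 957.4
Primary income: 364.8 + 331.4 + 293.7 - 288.9 - 514.9 = 186.1
Secondary income: -141.0 + 350.0 + 85.5 = 294.5
Current account = 2484.0 + 957.4 + 186.1 + 294.5 = 3922.0
(Excluded from the current account — capital account: capital transfers received from emigrants 84.1; financial account: foreign purchases of domestic corporate bonds 1365.4, domestic pension funds' purchases of foreign equities 1300.9.)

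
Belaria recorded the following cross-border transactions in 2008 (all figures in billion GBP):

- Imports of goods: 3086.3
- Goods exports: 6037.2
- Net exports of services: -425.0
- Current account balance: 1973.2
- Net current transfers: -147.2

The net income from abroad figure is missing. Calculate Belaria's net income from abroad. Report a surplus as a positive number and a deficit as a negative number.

Current account = goods balance + services balance + net primary income + net secondary income
Sum of the known components = 2378.7
Net income from abroad = CA - (known components) = 1973.2 - 2378.7 = -405.5

-405.5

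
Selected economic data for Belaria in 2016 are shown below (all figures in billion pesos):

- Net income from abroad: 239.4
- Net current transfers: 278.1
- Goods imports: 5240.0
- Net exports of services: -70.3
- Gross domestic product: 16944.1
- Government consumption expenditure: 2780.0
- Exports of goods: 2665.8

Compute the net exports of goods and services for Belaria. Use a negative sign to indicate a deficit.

Goods balance = 2665.8 - 5240.0 = -2574.2
Services balance = -70.3
Trade balance (goods + services) = -2574.2 + (-70.3) = -2644.5

-2644.5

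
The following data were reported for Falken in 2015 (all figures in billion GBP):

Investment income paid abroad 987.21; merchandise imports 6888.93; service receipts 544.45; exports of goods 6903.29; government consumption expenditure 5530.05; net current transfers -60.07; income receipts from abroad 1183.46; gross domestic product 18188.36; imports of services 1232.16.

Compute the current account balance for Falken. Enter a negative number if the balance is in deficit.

-537.17

Goods balance = 6903.29 - 6888.93 = 14.36
Services balance = 544.45 - 1232.16 = -687.71
Trade balance (goods + services) = 14.36 + (-687.71) = -673.35
Net primary income = 1183.46 - 987.21 = 196.25
Net secondary income = -60.07
Current account = -673.35 + 196.25 + (-60.07) = -537.17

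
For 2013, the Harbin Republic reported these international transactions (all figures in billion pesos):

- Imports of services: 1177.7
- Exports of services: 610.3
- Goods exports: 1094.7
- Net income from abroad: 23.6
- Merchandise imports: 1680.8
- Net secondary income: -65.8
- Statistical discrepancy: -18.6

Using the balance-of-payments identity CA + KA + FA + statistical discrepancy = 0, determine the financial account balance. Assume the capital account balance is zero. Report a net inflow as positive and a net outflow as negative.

Goods balance = 1094.7 - 1680.8 = -586.1
Services balance = 610.3 - 1177.7 = -567.4
Trade balance (goods + services) = -586.1 + (-567.4) = -1153.5
Net primary income = 23.6
Net secondary income = -65.8
Current account = -1153.5 + 23.6 + (-65.8) = -1195.7
Financial account = -(-1195.7 + (-18.6)) = 1214.3

1214.3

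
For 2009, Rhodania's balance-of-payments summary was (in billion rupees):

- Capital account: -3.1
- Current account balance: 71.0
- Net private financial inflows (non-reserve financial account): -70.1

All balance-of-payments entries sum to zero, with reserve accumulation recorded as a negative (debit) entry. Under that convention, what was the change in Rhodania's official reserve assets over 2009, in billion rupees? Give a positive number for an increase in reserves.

-2.2

Official reserve transactions balance = -(71.0 + (-3.1) + (-70.1)) = 2.2
An accumulation of reserves is recorded as a debit (negative entry), so the change in the stock of reserves is the negative of that balance.
Change in official reserves = -(2.2) = -2.2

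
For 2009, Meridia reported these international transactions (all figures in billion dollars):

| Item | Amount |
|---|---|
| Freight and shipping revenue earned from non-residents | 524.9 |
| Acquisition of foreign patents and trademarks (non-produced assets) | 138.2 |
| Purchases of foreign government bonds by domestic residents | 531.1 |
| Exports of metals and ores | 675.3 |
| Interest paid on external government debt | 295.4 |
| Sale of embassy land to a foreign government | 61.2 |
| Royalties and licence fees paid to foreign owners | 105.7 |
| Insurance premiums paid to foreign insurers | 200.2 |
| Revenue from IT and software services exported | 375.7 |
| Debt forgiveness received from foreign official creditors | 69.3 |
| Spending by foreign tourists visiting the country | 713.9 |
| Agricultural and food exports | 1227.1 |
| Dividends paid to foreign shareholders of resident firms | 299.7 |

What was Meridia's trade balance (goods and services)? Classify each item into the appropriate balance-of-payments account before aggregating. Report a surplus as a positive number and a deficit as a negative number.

3211.0

Goods: 675.3 + 1227.1 = 1902.4
Services: 375.7 + 524.9 - 200.2 + 713.9 - 105.7 = 1308.6
Trade balance = 1902.4 + 1308.6 = 3211.0
(Excluded from the trade balance — capital account: acquisition of foreign patents and trademarks (non-produced assets) 138.2, sale of embassy land to a foreign government 61.2, debt forgiveness received from foreign official creditors 69.3; financial account: purchases of foreign government bonds by domestic residents 531.1; primary income: interest paid on external government debt 295.4, dividends paid to foreign shareholders of resident firms 299.7.)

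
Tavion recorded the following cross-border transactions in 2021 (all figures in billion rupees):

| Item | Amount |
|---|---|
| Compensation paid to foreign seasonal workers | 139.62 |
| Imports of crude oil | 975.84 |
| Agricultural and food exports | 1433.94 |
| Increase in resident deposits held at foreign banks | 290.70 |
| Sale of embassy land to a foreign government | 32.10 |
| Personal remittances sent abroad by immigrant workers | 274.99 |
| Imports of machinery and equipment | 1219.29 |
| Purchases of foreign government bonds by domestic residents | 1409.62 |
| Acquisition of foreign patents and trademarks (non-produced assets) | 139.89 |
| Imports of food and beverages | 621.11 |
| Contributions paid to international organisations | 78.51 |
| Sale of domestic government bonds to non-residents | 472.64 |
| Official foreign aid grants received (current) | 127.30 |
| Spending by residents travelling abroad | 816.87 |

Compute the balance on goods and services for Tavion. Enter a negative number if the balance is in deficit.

Goods: -1219.29 + 1433.94 - 621.11 - 975.84 = -1382.30
Services: -816.87
Trade balance = -1382.30 + (-816.87) = -2199.17
(Excluded from the trade balance — primary income: compensation paid to foreign seasonal workers 139.62; financial account: increase in resident deposits held at foreign banks 290.70, purchases of foreign government bonds by domestic residents 1409.62, sale of domestic government bonds to non-residents 472.64; capital account: sale of embassy land to a foreign government 32.10, acquisition of foreign patents and trademarks (non-produced assets) 139.89; secondary income: personal remittances sent abroad by immigrant workers 274.99, contributions paid to international organisations 78.51, official foreign aid grants received (current) 127.30.)

-2199.17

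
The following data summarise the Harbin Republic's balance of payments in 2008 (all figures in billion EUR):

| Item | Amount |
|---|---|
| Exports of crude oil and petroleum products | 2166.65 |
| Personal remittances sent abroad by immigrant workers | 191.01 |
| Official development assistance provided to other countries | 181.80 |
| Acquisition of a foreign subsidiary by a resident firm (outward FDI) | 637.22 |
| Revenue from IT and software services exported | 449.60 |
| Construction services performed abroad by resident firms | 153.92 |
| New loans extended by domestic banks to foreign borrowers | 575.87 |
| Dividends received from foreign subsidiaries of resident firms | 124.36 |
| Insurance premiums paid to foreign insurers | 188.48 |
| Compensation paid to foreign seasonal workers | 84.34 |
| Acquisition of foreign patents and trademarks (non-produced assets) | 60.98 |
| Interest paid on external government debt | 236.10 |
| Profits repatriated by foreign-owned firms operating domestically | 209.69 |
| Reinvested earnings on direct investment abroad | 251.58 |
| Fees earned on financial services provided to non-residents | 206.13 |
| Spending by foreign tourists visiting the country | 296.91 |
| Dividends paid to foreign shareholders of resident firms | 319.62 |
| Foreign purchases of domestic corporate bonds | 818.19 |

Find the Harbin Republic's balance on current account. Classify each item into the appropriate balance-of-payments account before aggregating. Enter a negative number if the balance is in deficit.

Goods: 2166.65
Services: 449.60 - 188.48 + 206.13 + 153.92 + 296.91 = 918.08
Primary income: -319.62 + 124.36 - 236.10 - 209.69 + 251.58 - 84.34 = -473.81
Secondary income: -181.80 - 191.01 = -372.81
Current account = 2166.65 + 918.08 + (-473.81) + (-372.81) = 2238.11
(Excluded from the current account — financial account: acquisition of a foreign subsidiary by a resident firm (outward FDI) 637.22, new loans extended by domestic banks to foreign borrowers 575.87, foreign purchases of domestic corporate bonds 818.19; capital account: acquisition of foreign patents and trademarks (non-produced assets) 60.98.)

2238.11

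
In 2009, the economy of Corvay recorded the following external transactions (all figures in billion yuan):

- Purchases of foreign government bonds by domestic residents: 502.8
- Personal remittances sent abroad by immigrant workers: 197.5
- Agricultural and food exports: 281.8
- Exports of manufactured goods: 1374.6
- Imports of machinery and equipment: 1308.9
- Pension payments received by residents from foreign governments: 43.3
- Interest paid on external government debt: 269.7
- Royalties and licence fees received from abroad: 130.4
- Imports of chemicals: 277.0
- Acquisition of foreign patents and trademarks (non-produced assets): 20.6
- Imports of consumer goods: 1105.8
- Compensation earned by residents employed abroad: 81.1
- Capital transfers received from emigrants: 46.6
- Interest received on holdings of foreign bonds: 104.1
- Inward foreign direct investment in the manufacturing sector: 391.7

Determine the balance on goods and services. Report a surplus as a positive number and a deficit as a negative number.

-904.9

Goods: -1105.8 + 1374.6 - 277.0 + 281.8 - 1308.9 = -1035.3
Services: 130.4
Trade balance = -1035.3 + 130.4 = -904.9
(Excluded from the trade balance — financial account: purchases of foreign government bonds by domestic residents 502.8, inward foreign direct investment in the manufacturing sector 391.7; secondary income: personal remittances sent abroad by immigrant workers 197.5, pension payments received by residents from foreign governments 43.3; primary income: interest paid on external government debt 269.7, compensation earned by residents employed abroad 81.1, interest received on holdings of foreign bonds 104.1; capital account: acquisition of foreign patents and trademarks (non-produced assets) 20.6, capital transfers received from emigrants 46.6.)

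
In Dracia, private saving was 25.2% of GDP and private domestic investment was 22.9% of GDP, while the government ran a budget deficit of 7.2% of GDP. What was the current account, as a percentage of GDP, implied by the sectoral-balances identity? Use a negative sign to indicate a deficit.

By the sectoral-balances identity, CA = (S_private - I) + (T - G).
Private balance = 25.2 - 22.9 = 2.3
Government balance (T - G) = -7.2
CA = 2.3 + (-7.2) = -4.9

-4.9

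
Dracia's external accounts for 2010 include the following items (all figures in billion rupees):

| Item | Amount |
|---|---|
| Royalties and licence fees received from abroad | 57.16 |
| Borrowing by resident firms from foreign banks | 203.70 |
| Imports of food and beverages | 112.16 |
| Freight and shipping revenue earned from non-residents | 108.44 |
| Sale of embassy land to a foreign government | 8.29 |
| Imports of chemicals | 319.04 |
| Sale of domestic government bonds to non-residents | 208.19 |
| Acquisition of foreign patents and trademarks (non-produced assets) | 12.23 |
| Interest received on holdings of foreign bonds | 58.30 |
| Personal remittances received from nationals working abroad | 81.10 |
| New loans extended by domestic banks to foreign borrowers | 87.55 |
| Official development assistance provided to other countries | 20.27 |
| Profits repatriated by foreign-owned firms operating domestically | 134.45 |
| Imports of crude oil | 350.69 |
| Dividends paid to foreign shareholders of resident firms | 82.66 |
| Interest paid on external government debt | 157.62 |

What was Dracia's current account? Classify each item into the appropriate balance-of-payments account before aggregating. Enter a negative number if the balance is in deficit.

-871.89

Goods: -350.69 - 112.16 - 319.04 = -781.89
Services: 57.16 + 108.44 = 165.60
Primary income: -157.62 + 58.30 - 134.45 - 82.66 = -316.43
Secondary income: 81.10 - 20.27 = 60.83
Current account = (-781.89) + 165.60 + (-316.43) + 60.83 = -871.89
(Excluded from the current account — financial account: borrowing by resident firms from foreign banks 203.70, sale of domestic government bonds to non-residents 208.19, new loans extended by domestic banks to foreign borrowers 87.55; capital account: sale of embassy land to a foreign government 8.29, acquisition of foreign patents and trademarks (non-produced assets) 12.23.)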